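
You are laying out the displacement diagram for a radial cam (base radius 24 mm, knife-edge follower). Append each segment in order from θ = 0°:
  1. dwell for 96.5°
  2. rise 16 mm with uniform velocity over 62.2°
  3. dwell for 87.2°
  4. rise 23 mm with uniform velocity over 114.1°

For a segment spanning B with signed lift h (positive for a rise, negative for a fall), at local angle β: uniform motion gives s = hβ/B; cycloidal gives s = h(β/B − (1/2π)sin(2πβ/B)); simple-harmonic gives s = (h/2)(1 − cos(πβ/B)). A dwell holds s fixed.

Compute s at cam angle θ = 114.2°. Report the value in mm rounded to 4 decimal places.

seg 1 [0°–96.5°] dwell: s stays 0.0000
seg 2 [96.5°–158.7°] uniform, h=16: θ=114.2° here. β=17.7, B=62.2. 16·17.7/62.2 = 4.5531 → s = 4.5531

4.5531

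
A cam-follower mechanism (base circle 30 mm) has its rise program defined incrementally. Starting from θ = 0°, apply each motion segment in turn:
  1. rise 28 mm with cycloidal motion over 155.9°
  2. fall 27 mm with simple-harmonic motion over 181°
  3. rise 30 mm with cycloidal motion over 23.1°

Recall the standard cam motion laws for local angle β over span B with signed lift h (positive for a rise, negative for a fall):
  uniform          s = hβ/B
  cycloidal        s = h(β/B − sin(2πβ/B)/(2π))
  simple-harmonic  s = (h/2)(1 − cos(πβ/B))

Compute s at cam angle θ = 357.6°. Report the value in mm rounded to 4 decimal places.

seg 1 [0°–155.9°] cycloidal, h=28: full span → s += 28 → s = 28.0000
seg 2 [155.9°–336.9°] simple-harmonic, h=-27: full span → s += -27 → s = 1.0000
seg 3 [336.9°–360°] cycloidal, h=30: θ=357.6° here. β=20.7, B=23.1. 30·(0.8961 − sin(2π·0.8961)/(2π)) = 29.7833 → s = 30.7833

30.7833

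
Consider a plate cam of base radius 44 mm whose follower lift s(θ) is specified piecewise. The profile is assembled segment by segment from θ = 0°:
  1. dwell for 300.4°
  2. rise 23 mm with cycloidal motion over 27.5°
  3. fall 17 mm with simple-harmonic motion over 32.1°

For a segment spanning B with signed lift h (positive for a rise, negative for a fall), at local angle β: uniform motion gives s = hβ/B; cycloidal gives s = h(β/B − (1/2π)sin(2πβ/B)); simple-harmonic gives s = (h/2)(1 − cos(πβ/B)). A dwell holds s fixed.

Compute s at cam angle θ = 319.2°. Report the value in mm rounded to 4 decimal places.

seg 1 [0°–300.4°] dwell: s stays 0.0000
seg 2 [300.4°–327.9°] cycloidal, h=23: θ=319.2° here. β=18.8, B=27.5. 23·(0.6836 − sin(2π·0.6836)/(2π)) = 19.0706 → s = 19.0706

19.0706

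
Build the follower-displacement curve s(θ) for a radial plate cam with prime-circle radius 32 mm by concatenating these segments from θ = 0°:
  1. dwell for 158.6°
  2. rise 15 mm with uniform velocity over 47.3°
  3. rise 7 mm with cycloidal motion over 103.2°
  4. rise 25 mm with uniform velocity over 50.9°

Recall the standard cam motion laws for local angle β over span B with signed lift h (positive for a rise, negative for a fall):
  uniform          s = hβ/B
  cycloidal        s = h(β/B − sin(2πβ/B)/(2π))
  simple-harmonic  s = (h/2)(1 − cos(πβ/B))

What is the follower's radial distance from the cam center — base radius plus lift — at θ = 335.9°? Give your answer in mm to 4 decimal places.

seg 1 [0°–158.6°] dwell: s stays 0.0000
seg 2 [158.6°–205.9°] uniform, h=15: full span → s += 15 → s = 15.0000
seg 3 [205.9°–309.1°] cycloidal, h=7: full span → s += 7 → s = 22.0000
seg 4 [309.1°–360°] uniform, h=25: θ=335.9° here. β=26.8, B=50.9. 25·26.8/50.9 = 13.1631 → s = 35.1631
radial distance = base radius + s = 32 + 35.1631 = 67.1631

67.1631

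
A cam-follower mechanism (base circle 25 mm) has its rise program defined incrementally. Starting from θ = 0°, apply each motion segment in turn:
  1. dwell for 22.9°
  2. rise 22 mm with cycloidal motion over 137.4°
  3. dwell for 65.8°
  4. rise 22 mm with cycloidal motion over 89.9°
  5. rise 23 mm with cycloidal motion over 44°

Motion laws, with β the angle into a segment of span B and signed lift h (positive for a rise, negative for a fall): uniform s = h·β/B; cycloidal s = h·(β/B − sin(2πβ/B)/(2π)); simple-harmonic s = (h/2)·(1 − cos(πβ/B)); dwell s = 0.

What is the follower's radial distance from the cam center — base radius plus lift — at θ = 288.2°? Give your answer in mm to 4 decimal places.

seg 1 [0°–22.9°] dwell: s stays 0.0000
seg 2 [22.9°–160.3°] cycloidal, h=22: full span → s += 22 → s = 22.0000
seg 3 [160.3°–226.1°] dwell: s stays 22.0000
seg 4 [226.1°–316°] cycloidal, h=22: θ=288.2° here. β=62.1, B=89.9. 22·(0.6908 − sin(2π·0.6908)/(2π)) = 18.4586 → s = 40.4586
radial distance = base radius + s = 25 + 40.4586 = 65.4586

65.4586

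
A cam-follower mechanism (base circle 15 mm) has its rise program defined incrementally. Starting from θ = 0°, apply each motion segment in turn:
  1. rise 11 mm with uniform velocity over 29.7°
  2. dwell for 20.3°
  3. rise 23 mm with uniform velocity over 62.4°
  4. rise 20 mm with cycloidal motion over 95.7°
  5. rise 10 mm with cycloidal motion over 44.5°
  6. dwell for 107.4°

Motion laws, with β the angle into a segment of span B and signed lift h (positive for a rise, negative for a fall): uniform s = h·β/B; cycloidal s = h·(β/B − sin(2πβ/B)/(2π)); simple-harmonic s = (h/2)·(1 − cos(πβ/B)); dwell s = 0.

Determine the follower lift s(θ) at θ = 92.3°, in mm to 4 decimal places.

seg 1 [0°–29.7°] uniform, h=11: full span → s += 11 → s = 11.0000
seg 2 [29.7°–50°] dwell: s stays 11.0000
seg 3 [50°–112.4°] uniform, h=23: θ=92.3° here. β=42.3, B=62.4. 23·42.3/62.4 = 15.5913 → s = 26.5913

26.5913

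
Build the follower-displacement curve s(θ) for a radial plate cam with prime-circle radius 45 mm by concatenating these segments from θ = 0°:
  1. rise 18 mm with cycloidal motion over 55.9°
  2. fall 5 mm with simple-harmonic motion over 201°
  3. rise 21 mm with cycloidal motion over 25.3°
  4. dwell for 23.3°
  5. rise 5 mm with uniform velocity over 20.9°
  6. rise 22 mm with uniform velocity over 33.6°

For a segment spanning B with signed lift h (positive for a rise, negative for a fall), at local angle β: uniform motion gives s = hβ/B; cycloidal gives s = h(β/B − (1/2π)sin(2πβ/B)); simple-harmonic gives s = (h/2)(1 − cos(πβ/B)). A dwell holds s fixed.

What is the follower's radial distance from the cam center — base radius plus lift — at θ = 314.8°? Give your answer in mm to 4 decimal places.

seg 1 [0°–55.9°] cycloidal, h=18: full span → s += 18 → s = 18.0000
seg 2 [55.9°–256.9°] simple-harmonic, h=-5: full span → s += -5 → s = 13.0000
seg 3 [256.9°–282.2°] cycloidal, h=21: full span → s += 21 → s = 34.0000
seg 4 [282.2°–305.5°] dwell: s stays 34.0000
seg 5 [305.5°–326.4°] uniform, h=5: θ=314.8° here. β=9.3, B=20.9. 5·9.3/20.9 = 2.2249 → s = 36.2249
radial distance = base radius + s = 45 + 36.2249 = 81.2249

81.2249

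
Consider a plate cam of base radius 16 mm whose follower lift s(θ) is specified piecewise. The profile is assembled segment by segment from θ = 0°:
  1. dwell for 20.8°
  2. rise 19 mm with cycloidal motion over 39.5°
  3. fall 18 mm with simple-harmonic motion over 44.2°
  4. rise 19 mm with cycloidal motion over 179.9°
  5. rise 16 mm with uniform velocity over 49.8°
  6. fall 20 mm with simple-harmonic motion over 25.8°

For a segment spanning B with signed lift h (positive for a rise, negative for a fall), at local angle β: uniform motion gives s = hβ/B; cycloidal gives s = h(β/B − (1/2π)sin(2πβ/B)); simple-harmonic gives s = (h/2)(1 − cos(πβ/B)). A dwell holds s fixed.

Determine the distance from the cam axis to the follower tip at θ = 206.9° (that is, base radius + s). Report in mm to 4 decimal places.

seg 1 [0°–20.8°] dwell: s stays 0.0000
seg 2 [20.8°–60.3°] cycloidal, h=19: full span → s += 19 → s = 19.0000
seg 3 [60.3°–104.5°] simple-harmonic, h=-18: full span → s += -18 → s = 1.0000
seg 4 [104.5°–284.4°] cycloidal, h=19: θ=206.9° here. β=102.4, B=179.9. 19·(0.5692 − sin(2π·0.5692)/(2π)) = 12.0887 → s = 13.0887
radial distance = base radius + s = 16 + 13.0887 = 29.0887

29.0887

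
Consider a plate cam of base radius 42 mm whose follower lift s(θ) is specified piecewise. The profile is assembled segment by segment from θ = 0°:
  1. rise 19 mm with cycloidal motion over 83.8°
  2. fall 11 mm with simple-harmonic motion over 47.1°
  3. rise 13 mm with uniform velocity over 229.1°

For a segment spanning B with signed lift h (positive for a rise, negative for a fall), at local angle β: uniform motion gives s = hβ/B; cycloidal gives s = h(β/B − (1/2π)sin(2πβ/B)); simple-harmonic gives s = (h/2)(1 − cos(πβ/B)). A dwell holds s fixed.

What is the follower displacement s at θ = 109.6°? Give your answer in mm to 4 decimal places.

seg 1 [0°–83.8°] cycloidal, h=19: full span → s += 19 → s = 19.0000
seg 2 [83.8°–130.9°] simple-harmonic, h=-11: θ=109.6° here. β=25.8, B=47.1. -11/2·(1 − cos(π·0.5478)) = -6.3223 → s = 12.6777

12.6777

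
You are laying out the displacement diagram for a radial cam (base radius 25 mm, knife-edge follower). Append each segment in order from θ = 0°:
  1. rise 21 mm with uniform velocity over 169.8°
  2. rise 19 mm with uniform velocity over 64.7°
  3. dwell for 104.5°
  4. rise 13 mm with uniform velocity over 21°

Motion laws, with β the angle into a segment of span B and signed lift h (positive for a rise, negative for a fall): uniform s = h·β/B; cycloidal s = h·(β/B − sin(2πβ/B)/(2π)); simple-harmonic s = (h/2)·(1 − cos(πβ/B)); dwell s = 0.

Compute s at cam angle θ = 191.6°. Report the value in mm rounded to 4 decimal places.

seg 1 [0°–169.8°] uniform, h=21: full span → s += 21 → s = 21.0000
seg 2 [169.8°–234.5°] uniform, h=19: θ=191.6° here. β=21.8, B=64.7. 19·21.8/64.7 = 6.4019 → s = 27.4019

27.4019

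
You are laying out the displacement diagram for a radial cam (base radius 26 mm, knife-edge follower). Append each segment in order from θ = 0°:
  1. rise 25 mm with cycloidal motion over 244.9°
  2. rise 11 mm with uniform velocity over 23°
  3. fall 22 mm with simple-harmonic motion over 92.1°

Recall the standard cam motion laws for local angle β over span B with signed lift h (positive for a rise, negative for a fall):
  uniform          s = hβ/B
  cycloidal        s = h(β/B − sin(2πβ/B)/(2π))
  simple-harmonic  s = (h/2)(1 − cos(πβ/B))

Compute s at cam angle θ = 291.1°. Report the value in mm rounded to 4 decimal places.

seg 1 [0°–244.9°] cycloidal, h=25: full span → s += 25 → s = 25.0000
seg 2 [244.9°–267.9°] uniform, h=11: full span → s += 11 → s = 36.0000
seg 3 [267.9°–360°] simple-harmonic, h=-22: θ=291.1° here. β=23.2, B=92.1. -22/2·(1 − cos(π·0.2519)) = -3.2684 → s = 32.7316

32.7316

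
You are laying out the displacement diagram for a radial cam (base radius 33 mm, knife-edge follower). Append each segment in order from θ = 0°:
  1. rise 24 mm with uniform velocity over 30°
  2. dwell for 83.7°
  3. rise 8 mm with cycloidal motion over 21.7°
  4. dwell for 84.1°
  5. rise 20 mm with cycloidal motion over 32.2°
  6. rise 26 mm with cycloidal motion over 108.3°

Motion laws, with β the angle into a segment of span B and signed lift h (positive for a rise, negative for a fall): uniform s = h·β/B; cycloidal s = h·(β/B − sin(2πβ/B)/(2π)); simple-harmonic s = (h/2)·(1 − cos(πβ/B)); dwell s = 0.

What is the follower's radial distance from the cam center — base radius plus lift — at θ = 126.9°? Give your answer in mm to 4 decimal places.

seg 1 [0°–30°] uniform, h=24: full span → s += 24 → s = 24.0000
seg 2 [30°–113.7°] dwell: s stays 24.0000
seg 3 [113.7°–135.4°] cycloidal, h=8: θ=126.9° here. β=13.2, B=21.7. 8·(0.6083 − sin(2π·0.6083)/(2π)) = 5.6674 → s = 29.6674
radial distance = base radius + s = 33 + 29.6674 = 62.6674

62.6674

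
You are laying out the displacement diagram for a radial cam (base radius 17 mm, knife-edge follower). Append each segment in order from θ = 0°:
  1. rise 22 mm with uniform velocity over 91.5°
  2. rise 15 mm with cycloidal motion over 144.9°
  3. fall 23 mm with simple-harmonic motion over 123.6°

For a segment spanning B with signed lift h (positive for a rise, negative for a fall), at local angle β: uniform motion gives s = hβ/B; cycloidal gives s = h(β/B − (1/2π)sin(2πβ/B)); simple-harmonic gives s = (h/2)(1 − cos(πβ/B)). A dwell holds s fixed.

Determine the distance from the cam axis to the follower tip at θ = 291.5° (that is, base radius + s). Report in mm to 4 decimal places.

seg 1 [0°–91.5°] uniform, h=22: full span → s += 22 → s = 22.0000
seg 2 [91.5°–236.4°] cycloidal, h=15: full span → s += 15 → s = 37.0000
seg 3 [236.4°–360°] simple-harmonic, h=-23: θ=291.5° here. β=55.1, B=123.6. -23/2·(1 − cos(π·0.4458)) = -9.5510 → s = 27.4490
radial distance = base radius + s = 17 + 27.4490 = 44.4490

44.4490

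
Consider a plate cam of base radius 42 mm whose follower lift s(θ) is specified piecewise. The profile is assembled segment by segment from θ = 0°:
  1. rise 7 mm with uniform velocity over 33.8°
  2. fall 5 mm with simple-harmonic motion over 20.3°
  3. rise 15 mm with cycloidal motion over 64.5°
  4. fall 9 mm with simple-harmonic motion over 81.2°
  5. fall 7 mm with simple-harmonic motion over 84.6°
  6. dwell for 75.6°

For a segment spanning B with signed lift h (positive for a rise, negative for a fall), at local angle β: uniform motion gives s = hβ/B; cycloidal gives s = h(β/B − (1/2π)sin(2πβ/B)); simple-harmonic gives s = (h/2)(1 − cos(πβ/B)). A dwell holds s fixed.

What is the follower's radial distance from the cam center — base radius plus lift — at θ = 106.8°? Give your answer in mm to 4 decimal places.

seg 1 [0°–33.8°] uniform, h=7: full span → s += 7 → s = 7.0000
seg 2 [33.8°–54.1°] simple-harmonic, h=-5: full span → s += -5 → s = 2.0000
seg 3 [54.1°–118.6°] cycloidal, h=15: θ=106.8° here. β=52.7, B=64.5. 15·(0.8171 − sin(2π·0.8171)/(2π)) = 14.4344 → s = 16.4344
radial distance = base radius + s = 42 + 16.4344 = 58.4344

58.4344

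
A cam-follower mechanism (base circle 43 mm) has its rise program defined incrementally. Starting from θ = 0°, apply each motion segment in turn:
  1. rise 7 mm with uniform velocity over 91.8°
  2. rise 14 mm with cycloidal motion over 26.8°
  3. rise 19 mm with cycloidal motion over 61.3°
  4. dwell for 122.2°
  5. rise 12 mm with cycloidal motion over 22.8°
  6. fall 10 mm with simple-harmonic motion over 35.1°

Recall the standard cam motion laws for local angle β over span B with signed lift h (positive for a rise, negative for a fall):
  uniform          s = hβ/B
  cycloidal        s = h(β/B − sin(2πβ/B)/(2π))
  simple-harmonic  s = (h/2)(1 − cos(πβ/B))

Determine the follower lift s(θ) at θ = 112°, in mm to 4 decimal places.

seg 1 [0°–91.8°] uniform, h=7: full span → s += 7 → s = 7.0000
seg 2 [91.8°–118.6°] cycloidal, h=14: θ=112° here. β=20.2, B=26.8. 14·(0.7537 − sin(2π·0.7537)/(2π)) = 12.7798 → s = 19.7798

19.7798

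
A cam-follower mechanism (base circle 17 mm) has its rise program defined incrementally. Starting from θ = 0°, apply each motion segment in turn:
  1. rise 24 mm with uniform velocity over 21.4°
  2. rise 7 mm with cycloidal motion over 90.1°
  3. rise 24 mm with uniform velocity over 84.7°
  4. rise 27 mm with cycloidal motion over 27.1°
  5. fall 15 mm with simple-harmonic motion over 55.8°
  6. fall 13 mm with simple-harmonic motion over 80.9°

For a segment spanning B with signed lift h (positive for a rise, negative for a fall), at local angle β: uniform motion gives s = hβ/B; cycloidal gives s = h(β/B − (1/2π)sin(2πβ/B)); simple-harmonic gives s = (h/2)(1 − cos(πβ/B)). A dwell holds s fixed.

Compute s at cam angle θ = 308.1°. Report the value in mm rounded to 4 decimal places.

seg 1 [0°–21.4°] uniform, h=24: full span → s += 24 → s = 24.0000
seg 2 [21.4°–111.5°] cycloidal, h=7: full span → s += 7 → s = 31.0000
seg 3 [111.5°–196.2°] uniform, h=24: full span → s += 24 → s = 55.0000
seg 4 [196.2°–223.3°] cycloidal, h=27: full span → s += 27 → s = 82.0000
seg 5 [223.3°–279.1°] simple-harmonic, h=-15: full span → s += -15 → s = 67.0000
seg 6 [279.1°–360°] simple-harmonic, h=-13: θ=308.1° here. β=29, B=80.9. -13/2·(1 − cos(π·0.3585)) = -3.7041 → s = 63.2959

63.2959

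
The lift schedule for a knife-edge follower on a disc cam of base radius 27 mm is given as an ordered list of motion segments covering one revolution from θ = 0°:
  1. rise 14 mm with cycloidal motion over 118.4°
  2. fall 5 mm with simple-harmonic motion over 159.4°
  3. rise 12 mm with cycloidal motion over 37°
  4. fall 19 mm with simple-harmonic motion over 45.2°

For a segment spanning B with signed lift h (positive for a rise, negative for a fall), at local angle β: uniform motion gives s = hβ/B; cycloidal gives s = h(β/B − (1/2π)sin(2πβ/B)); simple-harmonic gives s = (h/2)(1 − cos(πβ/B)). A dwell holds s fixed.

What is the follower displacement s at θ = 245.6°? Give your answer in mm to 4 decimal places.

seg 1 [0°–118.4°] cycloidal, h=14: full span → s += 14 → s = 14.0000
seg 2 [118.4°–277.8°] simple-harmonic, h=-5: θ=245.6° here. β=127.2, B=159.4. -5/2·(1 − cos(π·0.7980)) = -4.5132 → s = 9.4868

9.4868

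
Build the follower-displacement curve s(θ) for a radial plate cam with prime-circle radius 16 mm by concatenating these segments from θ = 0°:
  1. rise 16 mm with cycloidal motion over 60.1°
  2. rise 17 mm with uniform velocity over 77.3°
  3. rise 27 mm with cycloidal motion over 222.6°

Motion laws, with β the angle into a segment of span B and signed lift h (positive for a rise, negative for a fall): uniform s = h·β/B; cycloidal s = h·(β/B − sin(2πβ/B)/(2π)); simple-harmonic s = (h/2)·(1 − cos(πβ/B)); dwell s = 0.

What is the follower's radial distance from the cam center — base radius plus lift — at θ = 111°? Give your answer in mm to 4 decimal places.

seg 1 [0°–60.1°] cycloidal, h=16: full span → s += 16 → s = 16.0000
seg 2 [60.1°–137.4°] uniform, h=17: θ=111° here. β=50.9, B=77.3. 17·50.9/77.3 = 11.1940 → s = 27.1940
radial distance = base radius + s = 16 + 27.1940 = 43.1940

43.1940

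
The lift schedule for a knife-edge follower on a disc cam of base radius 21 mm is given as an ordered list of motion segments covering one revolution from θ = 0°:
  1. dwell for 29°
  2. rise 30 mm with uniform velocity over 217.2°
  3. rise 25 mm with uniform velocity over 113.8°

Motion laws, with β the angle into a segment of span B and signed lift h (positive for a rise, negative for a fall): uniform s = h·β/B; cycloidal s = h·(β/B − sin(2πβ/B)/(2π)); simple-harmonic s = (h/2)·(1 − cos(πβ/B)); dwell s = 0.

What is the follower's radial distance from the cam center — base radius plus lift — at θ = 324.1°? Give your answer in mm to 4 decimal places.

seg 1 [0°–29°] dwell: s stays 0.0000
seg 2 [29°–246.2°] uniform, h=30: full span → s += 30 → s = 30.0000
seg 3 [246.2°–360°] uniform, h=25: θ=324.1° here. β=77.9, B=113.8. 25·77.9/113.8 = 17.1134 → s = 47.1134
radial distance = base radius + s = 21 + 47.1134 = 68.1134

68.1134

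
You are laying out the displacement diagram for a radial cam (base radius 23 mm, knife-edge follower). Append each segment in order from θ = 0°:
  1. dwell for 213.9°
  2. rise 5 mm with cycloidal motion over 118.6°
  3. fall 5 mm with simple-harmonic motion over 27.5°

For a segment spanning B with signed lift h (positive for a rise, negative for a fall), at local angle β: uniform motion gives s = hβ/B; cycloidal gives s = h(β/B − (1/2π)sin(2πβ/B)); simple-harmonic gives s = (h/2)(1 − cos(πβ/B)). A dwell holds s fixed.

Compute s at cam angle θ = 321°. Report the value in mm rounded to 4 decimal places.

seg 1 [0°–213.9°] dwell: s stays 0.0000
seg 2 [213.9°–332.5°] cycloidal, h=5: θ=321° here. β=107.1, B=118.6. 5·(0.9030 − sin(2π·0.9030)/(2π)) = 4.9706 → s = 4.9706

4.9706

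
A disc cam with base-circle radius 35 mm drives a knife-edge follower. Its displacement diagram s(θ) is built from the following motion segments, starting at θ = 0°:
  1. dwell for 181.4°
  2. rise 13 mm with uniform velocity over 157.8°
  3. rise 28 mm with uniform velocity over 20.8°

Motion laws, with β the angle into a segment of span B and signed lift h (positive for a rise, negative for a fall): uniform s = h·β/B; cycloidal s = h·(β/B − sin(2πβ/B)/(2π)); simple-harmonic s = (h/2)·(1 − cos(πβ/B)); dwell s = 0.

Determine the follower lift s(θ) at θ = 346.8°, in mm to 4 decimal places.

seg 1 [0°–181.4°] dwell: s stays 0.0000
seg 2 [181.4°–339.2°] uniform, h=13: full span → s += 13 → s = 13.0000
seg 3 [339.2°–360°] uniform, h=28: θ=346.8° here. β=7.6, B=20.8. 28·7.6/20.8 = 10.2308 → s = 23.2308

23.2308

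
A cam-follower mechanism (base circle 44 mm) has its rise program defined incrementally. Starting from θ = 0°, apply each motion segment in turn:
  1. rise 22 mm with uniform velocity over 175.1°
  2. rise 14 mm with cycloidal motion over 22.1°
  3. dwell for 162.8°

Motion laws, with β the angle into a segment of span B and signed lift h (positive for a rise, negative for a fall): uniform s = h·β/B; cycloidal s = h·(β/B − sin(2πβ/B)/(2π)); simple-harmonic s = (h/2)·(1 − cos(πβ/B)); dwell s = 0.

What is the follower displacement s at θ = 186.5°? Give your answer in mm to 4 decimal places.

seg 1 [0°–175.1°] uniform, h=22: full span → s += 22 → s = 22.0000
seg 2 [175.1°–197.2°] cycloidal, h=14: θ=186.5° here. β=11.4, B=22.1. 14·(0.5158 − sin(2π·0.5158)/(2π)) = 7.4431 → s = 29.4431

29.4431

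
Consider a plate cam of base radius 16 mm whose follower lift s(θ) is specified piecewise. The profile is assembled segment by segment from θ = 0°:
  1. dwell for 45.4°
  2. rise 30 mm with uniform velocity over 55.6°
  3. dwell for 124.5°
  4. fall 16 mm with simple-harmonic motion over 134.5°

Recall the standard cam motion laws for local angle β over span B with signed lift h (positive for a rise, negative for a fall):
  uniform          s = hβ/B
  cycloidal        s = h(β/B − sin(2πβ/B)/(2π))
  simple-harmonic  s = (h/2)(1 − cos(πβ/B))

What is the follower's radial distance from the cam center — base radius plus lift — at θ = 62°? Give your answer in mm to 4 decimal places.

seg 1 [0°–45.4°] dwell: s stays 0.0000
seg 2 [45.4°–101°] uniform, h=30: θ=62° here. β=16.6, B=55.6. 30·16.6/55.6 = 8.9568 → s = 8.9568
radial distance = base radius + s = 16 + 8.9568 = 24.9568

24.9568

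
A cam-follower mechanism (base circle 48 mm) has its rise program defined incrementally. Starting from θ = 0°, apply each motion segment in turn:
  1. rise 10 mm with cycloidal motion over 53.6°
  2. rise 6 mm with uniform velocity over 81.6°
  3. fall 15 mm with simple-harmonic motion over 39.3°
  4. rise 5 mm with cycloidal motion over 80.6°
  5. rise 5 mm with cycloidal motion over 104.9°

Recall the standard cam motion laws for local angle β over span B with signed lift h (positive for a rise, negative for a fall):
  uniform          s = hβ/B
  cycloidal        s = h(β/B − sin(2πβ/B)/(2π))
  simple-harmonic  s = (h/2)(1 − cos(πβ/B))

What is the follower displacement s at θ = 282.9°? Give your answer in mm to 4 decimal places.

seg 1 [0°–53.6°] cycloidal, h=10: full span → s += 10 → s = 10.0000
seg 2 [53.6°–135.2°] uniform, h=6: full span → s += 6 → s = 16.0000
seg 3 [135.2°–174.5°] simple-harmonic, h=-15: full span → s += -15 → s = 1.0000
seg 4 [174.5°–255.1°] cycloidal, h=5: full span → s += 5 → s = 6.0000
seg 5 [255.1°–360°] cycloidal, h=5: θ=282.9° here. β=27.8, B=104.9. 5·(0.2650 − sin(2π·0.2650)/(2π)) = 0.5328 → s = 6.5328

6.5328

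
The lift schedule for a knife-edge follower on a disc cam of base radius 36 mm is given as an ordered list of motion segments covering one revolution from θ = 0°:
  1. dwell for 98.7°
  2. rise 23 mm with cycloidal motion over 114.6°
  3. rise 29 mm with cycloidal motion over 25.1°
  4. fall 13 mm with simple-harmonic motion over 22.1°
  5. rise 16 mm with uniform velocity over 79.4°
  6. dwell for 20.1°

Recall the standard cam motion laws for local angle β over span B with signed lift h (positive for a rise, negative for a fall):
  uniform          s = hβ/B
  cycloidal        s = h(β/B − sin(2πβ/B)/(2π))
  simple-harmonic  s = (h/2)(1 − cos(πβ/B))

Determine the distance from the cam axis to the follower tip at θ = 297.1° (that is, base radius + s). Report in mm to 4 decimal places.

seg 1 [0°–98.7°] dwell: s stays 0.0000
seg 2 [98.7°–213.3°] cycloidal, h=23: full span → s += 23 → s = 23.0000
seg 3 [213.3°–238.4°] cycloidal, h=29: full span → s += 29 → s = 52.0000
seg 4 [238.4°–260.5°] simple-harmonic, h=-13: full span → s += -13 → s = 39.0000
seg 5 [260.5°–339.9°] uniform, h=16: θ=297.1° here. β=36.6, B=79.4. 16·36.6/79.4 = 7.3753 → s = 46.3753
radial distance = base radius + s = 36 + 46.3753 = 82.3753

82.3753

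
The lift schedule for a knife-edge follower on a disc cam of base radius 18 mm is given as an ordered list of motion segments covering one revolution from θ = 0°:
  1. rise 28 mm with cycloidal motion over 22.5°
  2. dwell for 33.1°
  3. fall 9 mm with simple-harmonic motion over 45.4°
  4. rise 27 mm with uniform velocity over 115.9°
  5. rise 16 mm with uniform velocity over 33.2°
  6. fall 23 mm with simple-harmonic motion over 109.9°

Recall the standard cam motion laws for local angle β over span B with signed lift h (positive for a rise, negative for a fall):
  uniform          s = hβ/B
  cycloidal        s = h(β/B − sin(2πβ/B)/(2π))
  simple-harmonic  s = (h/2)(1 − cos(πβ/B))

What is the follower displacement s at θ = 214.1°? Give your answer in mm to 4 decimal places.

seg 1 [0°–22.5°] cycloidal, h=28: full span → s += 28 → s = 28.0000
seg 2 [22.5°–55.6°] dwell: s stays 28.0000
seg 3 [55.6°–101°] simple-harmonic, h=-9: full span → s += -9 → s = 19.0000
seg 4 [101°–216.9°] uniform, h=27: θ=214.1° here. β=113.1, B=115.9. 27·113.1/115.9 = 26.3477 → s = 45.3477

45.3477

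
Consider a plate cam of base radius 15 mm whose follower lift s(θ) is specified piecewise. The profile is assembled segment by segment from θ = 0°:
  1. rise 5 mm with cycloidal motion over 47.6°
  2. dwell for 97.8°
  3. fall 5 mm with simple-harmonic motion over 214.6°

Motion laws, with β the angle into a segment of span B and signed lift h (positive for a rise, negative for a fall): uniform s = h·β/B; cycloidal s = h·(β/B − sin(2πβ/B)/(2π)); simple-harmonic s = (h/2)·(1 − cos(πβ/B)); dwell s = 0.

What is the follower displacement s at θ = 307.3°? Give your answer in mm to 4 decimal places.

seg 1 [0°–47.6°] cycloidal, h=5: full span → s += 5 → s = 5.0000
seg 2 [47.6°–145.4°] dwell: s stays 5.0000
seg 3 [145.4°–360°] simple-harmonic, h=-5: θ=307.3° here. β=161.9, B=214.6. -5/2·(1 − cos(π·0.7544)) = -4.2922 → s = 0.7078

0.7078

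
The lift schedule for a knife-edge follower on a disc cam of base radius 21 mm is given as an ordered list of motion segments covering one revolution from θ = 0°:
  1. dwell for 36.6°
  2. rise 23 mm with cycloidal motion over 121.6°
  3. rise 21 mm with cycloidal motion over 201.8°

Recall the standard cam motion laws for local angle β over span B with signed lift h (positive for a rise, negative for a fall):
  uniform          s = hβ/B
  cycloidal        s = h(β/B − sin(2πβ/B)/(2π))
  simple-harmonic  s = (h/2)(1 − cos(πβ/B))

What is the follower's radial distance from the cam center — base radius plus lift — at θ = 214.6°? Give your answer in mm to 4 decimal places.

seg 1 [0°–36.6°] dwell: s stays 0.0000
seg 2 [36.6°–158.2°] cycloidal, h=23: full span → s += 23 → s = 23.0000
seg 3 [158.2°–360°] cycloidal, h=21: θ=214.6° here. β=56.4, B=201.8. 21·(0.2795 − sin(2π·0.2795)/(2π)) = 2.5841 → s = 25.5841
radial distance = base radius + s = 21 + 25.5841 = 46.5841

46.5841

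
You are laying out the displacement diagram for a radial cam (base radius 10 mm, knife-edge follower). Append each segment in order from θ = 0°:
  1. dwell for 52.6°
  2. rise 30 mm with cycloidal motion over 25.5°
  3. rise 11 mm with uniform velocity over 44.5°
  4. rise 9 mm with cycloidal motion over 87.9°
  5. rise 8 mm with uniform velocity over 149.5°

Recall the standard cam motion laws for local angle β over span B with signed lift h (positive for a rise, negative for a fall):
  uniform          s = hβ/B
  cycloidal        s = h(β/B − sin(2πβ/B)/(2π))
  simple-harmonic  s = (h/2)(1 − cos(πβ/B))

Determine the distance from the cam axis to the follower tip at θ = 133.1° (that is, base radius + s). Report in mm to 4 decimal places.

seg 1 [0°–52.6°] dwell: s stays 0.0000
seg 2 [52.6°–78.1°] cycloidal, h=30: full span → s += 30 → s = 30.0000
seg 3 [78.1°–122.6°] uniform, h=11: full span → s += 11 → s = 41.0000
seg 4 [122.6°–210.5°] cycloidal, h=9: θ=133.1° here. β=10.5, B=87.9. 9·(0.1195 − sin(2π·0.1195)/(2π)) = 0.0981 → s = 41.0981
radial distance = base radius + s = 10 + 41.0981 = 51.0981

51.0981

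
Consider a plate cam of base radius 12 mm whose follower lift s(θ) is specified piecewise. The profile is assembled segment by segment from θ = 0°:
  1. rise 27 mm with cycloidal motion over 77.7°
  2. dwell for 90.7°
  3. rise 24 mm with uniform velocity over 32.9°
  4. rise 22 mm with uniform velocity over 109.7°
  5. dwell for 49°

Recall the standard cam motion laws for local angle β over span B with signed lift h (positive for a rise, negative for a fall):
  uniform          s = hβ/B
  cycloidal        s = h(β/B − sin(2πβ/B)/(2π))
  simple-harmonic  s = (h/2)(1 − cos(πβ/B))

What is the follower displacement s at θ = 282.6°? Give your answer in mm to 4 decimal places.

seg 1 [0°–77.7°] cycloidal, h=27: full span → s += 27 → s = 27.0000
seg 2 [77.7°–168.4°] dwell: s stays 27.0000
seg 3 [168.4°–201.3°] uniform, h=24: full span → s += 24 → s = 51.0000
seg 4 [201.3°–311°] uniform, h=22: θ=282.6° here. β=81.3, B=109.7. 22·81.3/109.7 = 16.3045 → s = 67.3045

67.3045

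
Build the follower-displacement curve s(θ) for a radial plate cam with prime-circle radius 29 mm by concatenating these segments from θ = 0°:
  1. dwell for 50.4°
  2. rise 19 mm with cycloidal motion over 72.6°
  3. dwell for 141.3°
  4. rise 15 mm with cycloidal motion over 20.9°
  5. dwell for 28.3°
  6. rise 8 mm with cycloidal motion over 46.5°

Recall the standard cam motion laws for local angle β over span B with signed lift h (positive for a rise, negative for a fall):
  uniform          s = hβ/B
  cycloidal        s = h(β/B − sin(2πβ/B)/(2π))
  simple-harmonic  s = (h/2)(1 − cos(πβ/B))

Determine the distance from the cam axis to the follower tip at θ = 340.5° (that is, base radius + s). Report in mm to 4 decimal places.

seg 1 [0°–50.4°] dwell: s stays 0.0000
seg 2 [50.4°–123°] cycloidal, h=19: full span → s += 19 → s = 19.0000
seg 3 [123°–264.3°] dwell: s stays 19.0000
seg 4 [264.3°–285.2°] cycloidal, h=15: full span → s += 15 → s = 34.0000
seg 5 [285.2°–313.5°] dwell: s stays 34.0000
seg 6 [313.5°–360°] cycloidal, h=8: θ=340.5° here. β=27, B=46.5. 8·(0.5806 − sin(2π·0.5806)/(2π)) = 5.2631 → s = 39.2631
radial distance = base radius + s = 29 + 39.2631 = 68.2631

68.2631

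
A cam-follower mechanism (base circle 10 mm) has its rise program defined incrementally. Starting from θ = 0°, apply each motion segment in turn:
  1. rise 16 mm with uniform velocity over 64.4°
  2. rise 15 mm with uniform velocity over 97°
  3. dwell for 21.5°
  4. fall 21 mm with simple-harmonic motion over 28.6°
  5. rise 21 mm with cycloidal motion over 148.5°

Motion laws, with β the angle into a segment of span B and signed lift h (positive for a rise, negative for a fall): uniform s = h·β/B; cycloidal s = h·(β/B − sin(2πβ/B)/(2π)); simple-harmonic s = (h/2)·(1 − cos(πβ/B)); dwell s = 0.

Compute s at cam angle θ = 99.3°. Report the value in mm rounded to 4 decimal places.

seg 1 [0°–64.4°] uniform, h=16: full span → s += 16 → s = 16.0000
seg 2 [64.4°–161.4°] uniform, h=15: θ=99.3° here. β=34.9, B=97. 15·34.9/97 = 5.3969 → s = 21.3969

21.3969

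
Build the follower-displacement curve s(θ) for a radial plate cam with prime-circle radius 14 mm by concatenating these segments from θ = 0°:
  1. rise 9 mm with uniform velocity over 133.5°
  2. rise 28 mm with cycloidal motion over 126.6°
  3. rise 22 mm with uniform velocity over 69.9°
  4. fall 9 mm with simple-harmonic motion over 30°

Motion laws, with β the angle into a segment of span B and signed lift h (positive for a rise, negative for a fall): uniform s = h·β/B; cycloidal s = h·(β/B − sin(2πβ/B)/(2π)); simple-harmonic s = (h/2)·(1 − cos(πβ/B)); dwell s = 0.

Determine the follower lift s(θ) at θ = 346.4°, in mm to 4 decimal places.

seg 1 [0°–133.5°] uniform, h=9: full span → s += 9 → s = 9.0000
seg 2 [133.5°–260.1°] cycloidal, h=28: full span → s += 28 → s = 37.0000
seg 3 [260.1°–330°] uniform, h=22: full span → s += 22 → s = 59.0000
seg 4 [330°–360°] simple-harmonic, h=-9: θ=346.4° here. β=16.4, B=30. -9/2·(1 − cos(π·0.5467)) = -5.1574 → s = 53.8426

53.8426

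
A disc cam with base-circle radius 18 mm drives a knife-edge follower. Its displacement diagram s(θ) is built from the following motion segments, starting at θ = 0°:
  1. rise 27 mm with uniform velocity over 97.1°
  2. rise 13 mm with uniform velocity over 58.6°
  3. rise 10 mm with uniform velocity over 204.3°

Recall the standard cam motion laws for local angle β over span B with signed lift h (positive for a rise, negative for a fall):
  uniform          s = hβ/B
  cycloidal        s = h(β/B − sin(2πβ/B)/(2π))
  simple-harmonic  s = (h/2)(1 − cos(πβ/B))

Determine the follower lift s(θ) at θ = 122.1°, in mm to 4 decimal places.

seg 1 [0°–97.1°] uniform, h=27: full span → s += 27 → s = 27.0000
seg 2 [97.1°–155.7°] uniform, h=13: θ=122.1° here. β=25, B=58.6. 13·25/58.6 = 5.5461 → s = 32.5461

32.5461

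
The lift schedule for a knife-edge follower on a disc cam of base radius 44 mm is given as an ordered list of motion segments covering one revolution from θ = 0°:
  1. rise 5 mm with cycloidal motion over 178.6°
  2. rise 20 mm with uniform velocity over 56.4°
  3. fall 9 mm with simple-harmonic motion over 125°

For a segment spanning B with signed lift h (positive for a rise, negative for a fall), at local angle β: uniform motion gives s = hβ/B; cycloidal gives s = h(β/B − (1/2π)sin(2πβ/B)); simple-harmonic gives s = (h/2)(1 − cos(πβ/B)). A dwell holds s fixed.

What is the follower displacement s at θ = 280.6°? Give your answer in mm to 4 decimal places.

seg 1 [0°–178.6°] cycloidal, h=5: full span → s += 5 → s = 5.0000
seg 2 [178.6°–235°] uniform, h=20: full span → s += 20 → s = 25.0000
seg 3 [235°–360°] simple-harmonic, h=-9: θ=280.6° here. β=45.6, B=125. -9/2·(1 − cos(π·0.3648)) = -2.6456 → s = 22.3544

22.3544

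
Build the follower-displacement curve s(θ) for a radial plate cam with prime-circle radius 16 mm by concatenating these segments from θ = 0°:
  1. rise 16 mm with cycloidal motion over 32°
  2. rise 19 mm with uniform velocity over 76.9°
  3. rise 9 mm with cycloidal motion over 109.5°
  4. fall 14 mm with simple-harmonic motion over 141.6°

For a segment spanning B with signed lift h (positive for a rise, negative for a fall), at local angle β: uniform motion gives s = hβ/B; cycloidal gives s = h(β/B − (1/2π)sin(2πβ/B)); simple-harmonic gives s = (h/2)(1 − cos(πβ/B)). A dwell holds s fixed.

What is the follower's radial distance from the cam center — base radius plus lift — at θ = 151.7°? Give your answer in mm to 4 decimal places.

seg 1 [0°–32°] cycloidal, h=16: full span → s += 16 → s = 16.0000
seg 2 [32°–108.9°] uniform, h=19: full span → s += 19 → s = 35.0000
seg 3 [108.9°–218.4°] cycloidal, h=9: θ=151.7° here. β=42.8, B=109.5. 9·(0.3909 − sin(2π·0.3909)/(2π)) = 2.6108 → s = 37.6108
radial distance = base radius + s = 16 + 37.6108 = 53.6108

53.6108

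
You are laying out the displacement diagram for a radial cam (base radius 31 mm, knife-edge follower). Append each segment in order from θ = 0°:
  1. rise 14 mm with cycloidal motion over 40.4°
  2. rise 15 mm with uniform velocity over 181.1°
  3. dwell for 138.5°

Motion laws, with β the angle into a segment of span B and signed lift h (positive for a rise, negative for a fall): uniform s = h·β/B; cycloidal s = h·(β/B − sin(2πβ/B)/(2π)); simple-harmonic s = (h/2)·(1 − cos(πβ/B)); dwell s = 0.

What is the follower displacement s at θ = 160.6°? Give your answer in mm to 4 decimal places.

seg 1 [0°–40.4°] cycloidal, h=14: full span → s += 14 → s = 14.0000
seg 2 [40.4°–221.5°] uniform, h=15: θ=160.6° here. β=120.2, B=181.1. 15·120.2/181.1 = 9.9558 → s = 23.9558

23.9558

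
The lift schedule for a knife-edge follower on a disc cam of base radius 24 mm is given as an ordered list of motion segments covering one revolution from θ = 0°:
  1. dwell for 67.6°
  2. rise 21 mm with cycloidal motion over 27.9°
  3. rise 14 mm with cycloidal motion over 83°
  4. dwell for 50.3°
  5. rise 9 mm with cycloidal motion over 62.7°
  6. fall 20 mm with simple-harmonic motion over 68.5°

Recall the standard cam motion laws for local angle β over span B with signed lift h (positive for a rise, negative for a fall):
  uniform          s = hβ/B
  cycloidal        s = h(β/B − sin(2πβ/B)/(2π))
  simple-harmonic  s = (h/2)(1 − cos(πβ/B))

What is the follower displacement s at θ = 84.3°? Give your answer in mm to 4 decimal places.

seg 1 [0°–67.6°] dwell: s stays 0.0000
seg 2 [67.6°–95.5°] cycloidal, h=21: θ=84.3° here. β=16.7, B=27.9. 21·(0.5986 − sin(2π·0.5986)/(2π)) = 14.5100 → s = 14.5100

14.5100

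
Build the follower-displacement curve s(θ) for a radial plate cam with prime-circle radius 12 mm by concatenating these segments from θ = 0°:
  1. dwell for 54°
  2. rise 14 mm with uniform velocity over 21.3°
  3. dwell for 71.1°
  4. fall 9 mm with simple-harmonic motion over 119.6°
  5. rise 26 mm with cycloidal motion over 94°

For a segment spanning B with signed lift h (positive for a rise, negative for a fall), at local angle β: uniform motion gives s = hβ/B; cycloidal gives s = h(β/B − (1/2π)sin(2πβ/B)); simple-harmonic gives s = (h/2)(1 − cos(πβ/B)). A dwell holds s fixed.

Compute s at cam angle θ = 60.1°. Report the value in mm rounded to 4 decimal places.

seg 1 [0°–54°] dwell: s stays 0.0000
seg 2 [54°–75.3°] uniform, h=14: θ=60.1° here. β=6.1, B=21.3. 14·6.1/21.3 = 4.0094 → s = 4.0094

4.0094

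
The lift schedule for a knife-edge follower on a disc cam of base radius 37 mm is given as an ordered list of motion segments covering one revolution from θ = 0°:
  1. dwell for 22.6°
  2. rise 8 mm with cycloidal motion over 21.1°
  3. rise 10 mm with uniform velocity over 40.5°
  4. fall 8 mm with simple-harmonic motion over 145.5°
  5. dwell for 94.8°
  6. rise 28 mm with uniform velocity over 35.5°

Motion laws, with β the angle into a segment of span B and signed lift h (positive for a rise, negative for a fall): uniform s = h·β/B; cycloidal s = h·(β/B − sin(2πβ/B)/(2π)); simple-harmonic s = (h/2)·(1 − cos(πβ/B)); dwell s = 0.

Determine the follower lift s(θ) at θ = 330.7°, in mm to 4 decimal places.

seg 1 [0°–22.6°] dwell: s stays 0.0000
seg 2 [22.6°–43.7°] cycloidal, h=8: full span → s += 8 → s = 8.0000
seg 3 [43.7°–84.2°] uniform, h=10: full span → s += 10 → s = 18.0000
seg 4 [84.2°–229.7°] simple-harmonic, h=-8: full span → s += -8 → s = 10.0000
seg 5 [229.7°–324.5°] dwell: s stays 10.0000
seg 6 [324.5°–360°] uniform, h=28: θ=330.7° here. β=6.2, B=35.5. 28·6.2/35.5 = 4.8901 → s = 14.8901

14.8901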